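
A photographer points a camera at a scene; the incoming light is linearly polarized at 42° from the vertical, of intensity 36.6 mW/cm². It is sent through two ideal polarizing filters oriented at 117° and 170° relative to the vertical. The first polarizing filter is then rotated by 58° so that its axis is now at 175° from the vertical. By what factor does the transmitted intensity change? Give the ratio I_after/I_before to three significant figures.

Before rotation:
I₁ = I₀ cos²(117° − 42°) = I₀ cos²(75°) = 0.06699 I₀.
I₂ = I₁ cos²(170° − 117°) = 0.06699 I₀ · cos²(53°) = 0.02426 I₀.
After rotation:
I₁ = I₀ cos²(175° − 42°) = I₀ cos²(47°) = 0.4651 I₀.
I₂ = I₁ cos²(170° − 175°) = 0.4651 I₀ · cos²(5°) = 0.4616 I₀.
Ratio = 0.4616 / 0.02426 = 19.03.

I_new/I_old ≈ 19.0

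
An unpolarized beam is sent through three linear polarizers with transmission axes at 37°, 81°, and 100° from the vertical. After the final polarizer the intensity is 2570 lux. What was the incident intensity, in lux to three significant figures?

I₀ ≈ 1.11e4 lux

Unpolarized light through the first polarizer → I₁ = ½ I₀, now polarized at 37°.
I₂ = I₁ cos²(81° − 37°) = 0.5 I₀ · cos²(44°) = 0.2587 I₀.
I₃ = I₂ cos²(100° − 81°) = 0.2587 I₀ · cos²(19°) = 0.2313 I₀.
So 2570 lux = 0.2313 I₀, giving I₀ = 2570/0.2313 = 1.111e+04 lux.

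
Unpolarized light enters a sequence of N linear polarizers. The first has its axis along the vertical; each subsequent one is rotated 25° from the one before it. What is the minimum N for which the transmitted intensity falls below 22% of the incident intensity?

First polarizer halves the unpolarized light: factor 1/2.
Each further stage multiplies by cos²(25°) = 0.8214.
After N polarizers: T = 0.5·0.8214^(N−1). Require T < 0.22 ⇒ N−1 > ln(0.22/0.5)/ln(0.8214) = 4.17, so N−1 ≥ 5 and N = 6.
Check: N=6 gives T = 0.187 < 0.22; N=5 gives T = 0.2276.

N = 6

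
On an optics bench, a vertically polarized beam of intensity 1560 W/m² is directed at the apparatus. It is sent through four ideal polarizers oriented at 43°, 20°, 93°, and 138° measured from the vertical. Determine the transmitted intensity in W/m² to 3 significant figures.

I₁ = 1560 W/m² · cos²(43°) = 834.4 W/m².
I₂ = I₁ · cos²(23°) = 834.4 · 0.8473 = 707 W/m².
I₃ = I₂ · cos²(73°) = 707 · 0.08548 = 60.44 W/m².
I₄ = I₃ · cos²(45°) = 60.44 · 0.5 = 30.22 W/m².

I ≈ 30.2 W/m²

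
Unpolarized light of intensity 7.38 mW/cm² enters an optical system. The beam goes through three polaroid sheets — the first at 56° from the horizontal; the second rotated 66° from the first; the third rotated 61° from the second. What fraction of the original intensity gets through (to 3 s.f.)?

Unpolarized light through the first polarizer → I₁ = 7.38 mW/cm²/2 = 3.69 mW/cm², polarized at 56°.
I₂ = I₁ · cos²(66°) = 3.69 · 0.1654 = 0.6105 mW/cm².
I₃ = I₂ · cos²(61°) = 0.6105 · 0.235 = 0.1435 mW/cm².
Transmitted fraction = 0.01944.

I/I₀ ≈ 0.0194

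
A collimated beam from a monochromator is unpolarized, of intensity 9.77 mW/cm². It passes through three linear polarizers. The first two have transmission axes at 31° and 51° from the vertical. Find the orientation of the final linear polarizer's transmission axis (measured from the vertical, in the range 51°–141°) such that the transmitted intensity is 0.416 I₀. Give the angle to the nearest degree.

θ ≈ 65°

Unpolarized light through the first polarizer → I₁ = ½ I₀, now polarized at 31°.
I₂ = I₁ cos²(51° − 31°) = 0.5 I₀ · cos²(20°) = 0.4415 I₀.
Need I₃/I₀ = 0.416, so cos²(θ − 51°) = 0.416 / 0.4415 = 0.9422.
θ − 51° = arccos(√0.9422) = 13.9°, giving θ ≈ 51 + 13.9 = 64.9°.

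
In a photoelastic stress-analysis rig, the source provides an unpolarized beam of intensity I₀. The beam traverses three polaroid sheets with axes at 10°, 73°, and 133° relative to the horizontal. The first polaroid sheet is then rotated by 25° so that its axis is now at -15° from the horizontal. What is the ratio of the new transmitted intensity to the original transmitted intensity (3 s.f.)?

I_new/I_old ≈ 0.00591

Before rotation:
Unpolarized light through the first polarizer → I₁ = ½ I₀, now polarized at 10°.
I₂ = I₁ cos²(73° − 10°) = 0.5 I₀ · cos²(63°) = 0.1031 I₀.
I₃ = I₂ cos²(133° − 73°) = 0.1031 I₀ · cos²(60°) = 0.02576 I₀.
After rotation:
Unpolarized light through the first polarizer → I₁ = ½ I₀, now polarized at -15°.
I₂ = I₁ cos²(73° + 15°) = 0.5 I₀ · cos²(88°) = 0.000609 I₀.
I₃ = I₂ cos²(133° − 73°) = 0.000609 I₀ · cos²(60°) = 0.0001522 I₀.
Ratio = 0.0001522 / 0.02576 = 0.005909.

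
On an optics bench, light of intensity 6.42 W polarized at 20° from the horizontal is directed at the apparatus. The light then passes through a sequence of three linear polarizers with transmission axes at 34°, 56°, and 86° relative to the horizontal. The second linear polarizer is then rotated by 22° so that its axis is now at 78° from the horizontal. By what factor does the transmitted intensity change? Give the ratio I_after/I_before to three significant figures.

I_new/I_old ≈ 0.787

Before rotation:
I₁ = I₀ cos²(34° − 20°) = I₀ cos²(14°) = 0.9415 I₀.
I₂ = I₁ cos²(56° − 34°) = 0.9415 I₀ · cos²(22°) = 0.8094 I₀.
I₃ = I₂ cos²(86° − 56°) = 0.8094 I₀ · cos²(30°) = 0.607 I₀.
After rotation:
I₁ = I₀ cos²(34° − 20°) = I₀ cos²(14°) = 0.9415 I₀.
I₂ = I₁ cos²(78° − 34°) = 0.9415 I₀ · cos²(44°) = 0.4872 I₀.
I₃ = I₂ cos²(86° − 78°) = 0.4872 I₀ · cos²(8°) = 0.4777 I₀.
Ratio = 0.4777 / 0.607 = 0.787.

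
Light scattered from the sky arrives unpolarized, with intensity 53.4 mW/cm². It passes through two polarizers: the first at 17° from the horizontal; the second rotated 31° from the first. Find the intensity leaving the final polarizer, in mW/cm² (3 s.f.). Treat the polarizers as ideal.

I ≈ 19.6 mW/cm²

Unpolarized light through the first polarizer → I₁ = 53.4 mW/cm²/2 = 26.7 mW/cm², polarized at 17°.
I₂ = I₁ · cos²(31°) = 26.7 · 0.7347 = 19.62 mW/cm².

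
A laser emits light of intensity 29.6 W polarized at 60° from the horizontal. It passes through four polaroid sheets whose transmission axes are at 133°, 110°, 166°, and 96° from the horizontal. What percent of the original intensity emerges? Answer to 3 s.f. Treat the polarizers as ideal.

≈ 0.265%

I₁ = 29.6 W · cos²(73°) = 2.53 W.
I₂ = I₁ · cos²(23°) = 2.53 · 0.8473 = 2.144 W.
I₃ = I₂ · cos²(56°) = 2.144 · 0.3127 = 0.6704 W.
I₄ = I₃ · cos²(70°) = 0.6704 · 0.117 = 0.07842 W.
That is 0.2649% of the incident intensity.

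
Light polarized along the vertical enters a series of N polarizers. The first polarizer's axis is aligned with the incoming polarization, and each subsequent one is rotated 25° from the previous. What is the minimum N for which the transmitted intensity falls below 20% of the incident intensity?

N = 10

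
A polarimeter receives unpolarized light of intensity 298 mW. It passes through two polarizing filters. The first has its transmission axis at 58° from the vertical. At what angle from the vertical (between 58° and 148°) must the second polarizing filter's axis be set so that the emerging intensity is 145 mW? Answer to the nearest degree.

Unpolarized light through the first polarizer → I₁ = ½ I₀, now polarized at 58°.
Target fraction: 145 / 298 mW = 0.4866 of I₀.
Need I₂/I₀ = 0.4866, so cos²(θ − 58°) = 0.4866 / 0.5 = 0.9732.
θ − 58° = arccos(√0.9732) = 9.4°, giving θ ≈ 58 + 9.4 = 67.4°.

θ ≈ 67°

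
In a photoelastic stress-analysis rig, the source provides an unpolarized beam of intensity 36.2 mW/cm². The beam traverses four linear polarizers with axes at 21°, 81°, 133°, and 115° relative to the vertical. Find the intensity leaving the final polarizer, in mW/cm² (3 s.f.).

I ≈ 1.55 mW/cm²

Unpolarized light through the first polarizer → I₁ = 36.2 mW/cm²/2 = 18.1 mW/cm², polarized at 21°.
I₂ = I₁ · cos²(60°) = 18.1 · 0.25 = 4.525 mW/cm².
I₃ = I₂ · cos²(52°) = 4.525 · 0.379 = 1.715 mW/cm².
I₄ = I₃ · cos²(18°) = 1.715 · 0.9045 = 1.551 mW/cm².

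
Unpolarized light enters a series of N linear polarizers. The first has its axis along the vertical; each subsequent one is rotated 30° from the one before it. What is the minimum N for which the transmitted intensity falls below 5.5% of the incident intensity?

First polarizer halves the unpolarized light: factor 1/2.
Each further stage multiplies by cos²(30°) = 0.75.
After N polarizers: T = 0.5·0.75^(N−1). Require T < 0.055 ⇒ N−1 > ln(0.055/0.5)/ln(0.75) = 7.67, so N−1 ≥ 8 and N = 9.
Check: N=9 gives T = 0.05006 < 0.055; N=8 gives T = 0.06674.

N = 9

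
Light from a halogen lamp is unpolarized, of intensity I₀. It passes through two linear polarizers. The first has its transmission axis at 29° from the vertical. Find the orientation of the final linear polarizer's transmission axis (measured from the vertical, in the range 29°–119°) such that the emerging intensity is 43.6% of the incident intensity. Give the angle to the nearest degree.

θ ≈ 50°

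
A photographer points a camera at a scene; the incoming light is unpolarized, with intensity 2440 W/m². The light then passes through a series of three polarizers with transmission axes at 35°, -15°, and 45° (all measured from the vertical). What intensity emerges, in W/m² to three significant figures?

Unpolarized light through the first polarizer → I₁ = 2440 W/m²/2 = 1220 W/m², polarized at 35°.
I₂ = I₁ · cos²(50°) = 1220 · 0.4132 = 504.1 W/m².
I₃ = I₂ · cos²(60°) = 504.1 · 0.25 = 126 W/m².

I ≈ 126 W/m²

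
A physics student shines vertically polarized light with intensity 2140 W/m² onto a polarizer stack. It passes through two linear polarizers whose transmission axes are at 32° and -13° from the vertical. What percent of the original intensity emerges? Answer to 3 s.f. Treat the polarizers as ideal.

≈ 36.0%

I₁ = 2140 W/m² · cos²(32°) = 1539 W/m².
I₂ = I₁ · cos²(45°) = 1539 · 0.5 = 769.5 W/m².
That is 35.96% of the incident intensity.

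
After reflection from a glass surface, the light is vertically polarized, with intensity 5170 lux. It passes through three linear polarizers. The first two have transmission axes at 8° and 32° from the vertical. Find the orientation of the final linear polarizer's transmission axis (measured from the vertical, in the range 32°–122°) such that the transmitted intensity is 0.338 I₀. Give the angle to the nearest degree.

I₁ = I₀ cos²(8° − 0°) = I₀ cos²(8°) = 0.9806 I₀.
I₂ = I₁ cos²(32° − 8°) = 0.9806 I₀ · cos²(24°) = 0.8184 I₀.
Need I₃/I₀ = 0.338, so cos²(θ − 32°) = 0.338 / 0.8184 = 0.413.
θ − 32° = arccos(√0.413) = 50.0°, giving θ ≈ 32 + 50.0 = 82.0°.

θ ≈ 82°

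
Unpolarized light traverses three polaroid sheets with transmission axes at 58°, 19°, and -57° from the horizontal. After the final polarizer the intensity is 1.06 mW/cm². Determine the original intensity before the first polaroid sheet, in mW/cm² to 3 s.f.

I₀ ≈ 60.0 mW/cm²

Unpolarized light through the first polarizer → I₁ = ½ I₀, now polarized at 58°.
I₂ = I₁ cos²(19° − 58°) = 0.5 I₀ · cos²(39°) = 0.302 I₀.
I₃ = I₂ cos²(-57° − 19°) = 0.302 I₀ · cos²(76°) = 0.01767 I₀.
So 1.06 mW/cm² = 0.01767 I₀, giving I₀ = 1.06/0.01767 = 59.98 mW/cm².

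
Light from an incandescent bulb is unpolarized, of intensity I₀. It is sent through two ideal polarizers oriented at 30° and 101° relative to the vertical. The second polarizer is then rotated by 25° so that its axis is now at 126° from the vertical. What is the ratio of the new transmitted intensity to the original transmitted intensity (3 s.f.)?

I_new/I_old ≈ 0.103

Before rotation:
Unpolarized light through the first polarizer → I₁ = ½ I₀, now polarized at 30°.
I₂ = I₁ cos²(101° − 30°) = 0.5 I₀ · cos²(71°) = 0.053 I₀.
After rotation:
Unpolarized light through the first polarizer → I₁ = ½ I₀, now polarized at 30°.
Angle between axes 1 and 2: 84°. I₂ = 0.5 I₀ · cos²(84°) = 0.005463 I₀.
Ratio = 0.005463 / 0.053 = 0.1031.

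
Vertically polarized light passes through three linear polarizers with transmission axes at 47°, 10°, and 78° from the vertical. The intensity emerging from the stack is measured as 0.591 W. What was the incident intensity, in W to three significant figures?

I₁ = I₀ cos²(47° − 0°) = I₀ cos²(47°) = 0.4651 I₀.
I₂ = I₁ cos²(10° − 47°) = 0.4651 I₀ · cos²(37°) = 0.2967 I₀.
I₃ = I₂ cos²(78° − 10°) = 0.2967 I₀ · cos²(68°) = 0.04163 I₀.
So 0.591 W = 0.04163 I₀, giving I₀ = 0.591/0.04163 = 14.2 W.

I₀ ≈ 14.2 W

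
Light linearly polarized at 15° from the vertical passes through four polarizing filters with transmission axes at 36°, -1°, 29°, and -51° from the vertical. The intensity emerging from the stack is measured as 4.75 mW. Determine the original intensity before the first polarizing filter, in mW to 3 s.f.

I₁ = I₀ cos²(36° − 15°) = I₀ cos²(21°) = 0.8716 I₀.
I₂ = I₁ cos²(-1° − 36°) = 0.8716 I₀ · cos²(37°) = 0.5559 I₀.
I₃ = I₂ cos²(29° + 1°) = 0.5559 I₀ · cos²(30°) = 0.4169 I₀.
I₄ = I₃ cos²(-51° − 29°) = 0.4169 I₀ · cos²(80°) = 0.01257 I₀.
So 4.75 mW = 0.01257 I₀, giving I₀ = 4.75/0.01257 = 377.8 mW.

I₀ ≈ 378 mW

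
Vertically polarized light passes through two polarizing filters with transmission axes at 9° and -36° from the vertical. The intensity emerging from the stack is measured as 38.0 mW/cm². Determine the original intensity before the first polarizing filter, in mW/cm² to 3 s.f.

I₁ = I₀ cos²(9° − 0°) = I₀ cos²(9°) = 0.9755 I₀.
I₂ = I₁ cos²(-36° − 9°) = 0.9755 I₀ · cos²(45°) = 0.4878 I₀.
So 38.0 mW/cm² = 0.4878 I₀, giving I₀ = 38.0/0.4878 = 77.91 mW/cm².

I₀ ≈ 77.9 mW/cm²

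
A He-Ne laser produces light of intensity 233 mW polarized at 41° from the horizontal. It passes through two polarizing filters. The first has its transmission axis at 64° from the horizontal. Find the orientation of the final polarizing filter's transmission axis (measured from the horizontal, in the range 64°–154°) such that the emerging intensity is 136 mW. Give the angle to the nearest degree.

θ ≈ 98°

I₁ = I₀ cos²(64° − 41°) = I₀ cos²(23°) = 0.8473 I₀.
Target fraction: 136 / 233 mW = 0.5837 of I₀.
Need I₂/I₀ = 0.5837, so cos²(θ − 64°) = 0.5837 / 0.8473 = 0.6889.
θ − 64° = arccos(√0.6889) = 33.9°, giving θ ≈ 64 + 33.9 = 97.9°.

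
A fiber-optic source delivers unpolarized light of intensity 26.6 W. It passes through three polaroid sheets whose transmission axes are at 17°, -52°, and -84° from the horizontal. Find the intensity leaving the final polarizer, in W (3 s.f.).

Unpolarized light through the first polarizer → I₁ = 26.6 W/2 = 13.3 W, polarized at 17°.
I₂ = I₁ · cos²(69°) = 13.3 · 0.1284 = 1.708 W.
I₃ = I₂ · cos²(32°) = 1.708 · 0.7192 = 1.228 W.

I ≈ 1.23 W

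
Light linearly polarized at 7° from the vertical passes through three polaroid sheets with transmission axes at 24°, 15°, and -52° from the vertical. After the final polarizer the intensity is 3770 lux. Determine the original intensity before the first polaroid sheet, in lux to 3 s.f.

I₀ ≈ 2.77e4 lux

I₁ = I₀ cos²(24° − 7°) = I₀ cos²(17°) = 0.9145 I₀.
I₂ = I₁ cos²(15° − 24°) = 0.9145 I₀ · cos²(9°) = 0.8921 I₀.
I₃ = I₂ cos²(-52° − 15°) = 0.8921 I₀ · cos²(67°) = 0.1362 I₀.
So 3770 lux = 0.1362 I₀, giving I₀ = 3770/0.1362 = 2.768e+04 lux.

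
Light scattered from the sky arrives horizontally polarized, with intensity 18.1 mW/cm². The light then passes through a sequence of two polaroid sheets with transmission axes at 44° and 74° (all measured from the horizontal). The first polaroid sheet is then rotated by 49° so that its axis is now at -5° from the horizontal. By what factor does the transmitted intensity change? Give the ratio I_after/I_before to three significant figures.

I_new/I_old ≈ 0.0931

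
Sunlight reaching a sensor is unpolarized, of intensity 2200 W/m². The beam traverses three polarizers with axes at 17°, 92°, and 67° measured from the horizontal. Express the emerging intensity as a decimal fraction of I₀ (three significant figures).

Unpolarized light through the first polarizer → I₁ = 2200 W/m²/2 = 1100 W/m², polarized at 17°.
I₂ = I₁ · cos²(75°) = 1100 · 0.06699 = 73.69 W/m².
I₃ = I₂ · cos²(25°) = 73.69 · 0.8214 = 60.53 W/m².
Transmitted fraction = 0.02751.

I/I₀ ≈ 0.0275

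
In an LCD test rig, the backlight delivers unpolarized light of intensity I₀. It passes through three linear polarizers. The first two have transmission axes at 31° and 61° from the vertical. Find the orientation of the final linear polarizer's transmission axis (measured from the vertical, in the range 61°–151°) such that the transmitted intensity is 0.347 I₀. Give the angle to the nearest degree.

θ ≈ 77°

Unpolarized light through the first polarizer → I₁ = ½ I₀, now polarized at 31°.
I₂ = I₁ cos²(61° − 31°) = 0.5 I₀ · cos²(30°) = 0.375 I₀.
Need I₃/I₀ = 0.347, so cos²(θ − 61°) = 0.347 / 0.375 = 0.9253.
θ − 61° = arccos(√0.9253) = 15.9°, giving θ ≈ 61 + 15.9 = 76.9°.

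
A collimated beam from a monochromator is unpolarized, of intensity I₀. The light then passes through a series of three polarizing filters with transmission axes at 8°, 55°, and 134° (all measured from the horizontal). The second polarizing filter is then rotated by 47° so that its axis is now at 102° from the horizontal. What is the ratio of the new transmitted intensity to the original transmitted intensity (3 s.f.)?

I_new/I_old ≈ 0.207

Before rotation:
Unpolarized light through the first polarizer → I₁ = ½ I₀, now polarized at 8°.
I₂ = I₁ cos²(55° − 8°) = 0.5 I₀ · cos²(47°) = 0.2326 I₀.
I₃ = I₂ cos²(134° − 55°) = 0.2326 I₀ · cos²(79°) = 0.008467 I₀.
After rotation:
Unpolarized light through the first polarizer → I₁ = ½ I₀, now polarized at 8°.
Angle between axes 1 and 2: 86°. I₂ = 0.5 I₀ · cos²(86°) = 0.002433 I₀.
I₃ = I₂ cos²(134° − 102°) = 0.002433 I₀ · cos²(32°) = 0.00175 I₀.
Ratio = 0.00175 / 0.008467 = 0.2067.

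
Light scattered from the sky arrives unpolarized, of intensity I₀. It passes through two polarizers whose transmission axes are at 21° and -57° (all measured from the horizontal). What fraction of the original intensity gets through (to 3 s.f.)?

≈ 0.0216 I₀

Unpolarized light through the first polarizer → I₁ = ½ I₀, now polarized at 21°.
I₂ = I₁ cos²(-57° − 21°) = 0.5 I₀ · cos²(78°) = 0.02161 I₀.
Transmitted fraction = 0.02161.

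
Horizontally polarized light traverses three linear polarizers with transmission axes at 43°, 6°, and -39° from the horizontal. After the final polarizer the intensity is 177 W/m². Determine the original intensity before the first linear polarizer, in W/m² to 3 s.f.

By Malus's law, I₁ = I₀ cos²(43° − 0°) = I₀ cos²(43°) = 0.5349 I₀.
I₂ = I₁ cos²(6° − 43°) = 0.5349 I₀ · cos²(37°) = 0.3412 I₀.
I₃ = I₂ cos²(-39° − 6°) = 0.3412 I₀ · cos²(45°) = 0.1706 I₀.
So 177 W/m² = 0.1706 I₀, giving I₀ = 177/0.1706 = 1038 W/m².

I₀ ≈ 1040 W/m²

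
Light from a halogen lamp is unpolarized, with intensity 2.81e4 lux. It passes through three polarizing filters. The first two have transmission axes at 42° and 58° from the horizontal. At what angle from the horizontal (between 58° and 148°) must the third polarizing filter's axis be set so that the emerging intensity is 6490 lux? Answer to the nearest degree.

θ ≈ 103°

Unpolarized light through the first polarizer → I₁ = ½ I₀, now polarized at 42°.
I₂ = I₁ cos²(58° − 42°) = 0.5 I₀ · cos²(16°) = 0.462 I₀.
Target fraction: 6490 / 2.81e4 lux = 0.231 of I₀.
Need I₃/I₀ = 0.231, so cos²(θ − 58°) = 0.231 / 0.462 = 0.4999.
θ − 58° = arccos(√0.4999) = 45.0°, giving θ ≈ 58 + 45.0 = 103.0°.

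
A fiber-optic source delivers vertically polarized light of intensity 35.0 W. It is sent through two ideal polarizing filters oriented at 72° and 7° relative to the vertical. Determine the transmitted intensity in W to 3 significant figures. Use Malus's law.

I ≈ 0.597 W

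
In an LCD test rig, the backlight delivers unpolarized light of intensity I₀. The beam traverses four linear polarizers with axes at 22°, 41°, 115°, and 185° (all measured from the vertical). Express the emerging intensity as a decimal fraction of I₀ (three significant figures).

≈ 0.00397 I₀

Unpolarized light through the first polarizer → I₁ = ½ I₀, now polarized at 22°.
I₂ = I₁ cos²(41° − 22°) = 0.5 I₀ · cos²(19°) = 0.447 I₀.
I₃ = I₂ cos²(115° − 41°) = 0.447 I₀ · cos²(74°) = 0.03396 I₀.
I₄ = I₃ cos²(185° − 115°) = 0.03396 I₀ · cos²(70°) = 0.003973 I₀.
Transmitted fraction = 0.003973.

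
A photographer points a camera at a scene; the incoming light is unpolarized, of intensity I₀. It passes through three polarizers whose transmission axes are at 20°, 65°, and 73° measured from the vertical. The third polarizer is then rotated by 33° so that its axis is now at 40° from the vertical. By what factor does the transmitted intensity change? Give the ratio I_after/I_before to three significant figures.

I_new/I_old ≈ 0.838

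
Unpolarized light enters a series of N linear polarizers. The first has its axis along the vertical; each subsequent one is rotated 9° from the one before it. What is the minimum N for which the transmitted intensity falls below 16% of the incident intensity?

N = 47

First polarizer halves the unpolarized light: factor 1/2.
Each further stage multiplies by cos²(9°) = 0.9755.
After N polarizers: T = 0.5·0.9755^(N−1). Require T < 0.16 ⇒ N−1 > ln(0.16/0.5)/ln(0.9755) = 45.99, so N−1 ≥ 46 and N = 47.
Check: N=47 gives T = 0.16 < 0.16; N=46 gives T = 0.164.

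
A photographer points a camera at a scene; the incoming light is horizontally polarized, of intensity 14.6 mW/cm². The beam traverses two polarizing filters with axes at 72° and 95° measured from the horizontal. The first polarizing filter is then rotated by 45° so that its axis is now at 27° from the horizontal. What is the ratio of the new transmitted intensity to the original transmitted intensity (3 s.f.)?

Before rotation:
I₁ = I₀ cos²(72° − 0°) = I₀ cos²(72°) = 0.09549 I₀.
I₂ = I₁ cos²(95° − 72°) = 0.09549 I₀ · cos²(23°) = 0.08091 I₀.
After rotation:
I₁ = I₀ cos²(27° − 0°) = I₀ cos²(27°) = 0.7939 I₀.
I₂ = I₁ cos²(95° − 27°) = 0.7939 I₀ · cos²(68°) = 0.1114 I₀.
Ratio = 0.1114 / 0.08091 = 1.377.

I_new/I_old ≈ 1.38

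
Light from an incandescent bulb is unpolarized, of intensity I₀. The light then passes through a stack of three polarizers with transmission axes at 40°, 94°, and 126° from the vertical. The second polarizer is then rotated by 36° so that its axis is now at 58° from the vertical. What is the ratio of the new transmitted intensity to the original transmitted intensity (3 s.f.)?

I_new/I_old ≈ 0.511

Before rotation:
Unpolarized light through the first polarizer → I₁ = ½ I₀, now polarized at 40°.
I₂ = I₁ cos²(94° − 40°) = 0.5 I₀ · cos²(54°) = 0.1727 I₀.
I₃ = I₂ cos²(126° − 94°) = 0.1727 I₀ · cos²(32°) = 0.1242 I₀.
After rotation:
Unpolarized light through the first polarizer → I₁ = ½ I₀, now polarized at 40°.
I₂ = I₁ cos²(58° − 40°) = 0.5 I₀ · cos²(18°) = 0.4523 I₀.
I₃ = I₂ cos²(126° − 58°) = 0.4523 I₀ · cos²(68°) = 0.06346 I₀.
Ratio = 0.06346 / 0.1242 = 0.5108.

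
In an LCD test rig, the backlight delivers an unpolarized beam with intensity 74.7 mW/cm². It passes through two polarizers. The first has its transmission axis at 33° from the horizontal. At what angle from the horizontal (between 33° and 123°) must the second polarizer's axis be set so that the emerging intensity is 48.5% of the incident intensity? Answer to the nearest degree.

θ ≈ 43°

Unpolarized light through the first polarizer → I₁ = ½ I₀, now polarized at 33°.
Need I₂/I₀ = 0.485, so cos²(θ − 33°) = 0.485 / 0.5 = 0.97.
θ − 33° = arccos(√0.97) = 10.0°, giving θ ≈ 33 + 10.0 = 43.0°.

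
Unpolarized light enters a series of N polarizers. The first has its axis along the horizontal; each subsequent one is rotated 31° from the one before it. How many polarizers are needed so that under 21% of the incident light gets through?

N = 4

First polarizer halves the unpolarized light: factor 1/2.
Each further stage multiplies by cos²(31°) = 0.7347.
After N polarizers: T = 0.5·0.7347^(N−1). Require T < 0.21 ⇒ N−1 > ln(0.21/0.5)/ln(0.7347) = 2.81, so N−1 ≥ 3 and N = 4.
Check: N=4 gives T = 0.1983 < 0.21; N=3 gives T = 0.2699.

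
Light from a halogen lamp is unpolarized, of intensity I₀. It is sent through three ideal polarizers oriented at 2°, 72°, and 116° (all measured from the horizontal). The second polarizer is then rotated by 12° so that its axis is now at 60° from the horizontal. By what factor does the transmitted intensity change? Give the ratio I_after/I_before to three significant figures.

Before rotation:
Unpolarized light through the first polarizer → I₁ = ½ I₀, now polarized at 2°.
I₂ = I₁ cos²(72° − 2°) = 0.5 I₀ · cos²(70°) = 0.05849 I₀.
I₃ = I₂ cos²(116° − 72°) = 0.05849 I₀ · cos²(44°) = 0.03027 I₀.
After rotation:
Unpolarized light through the first polarizer → I₁ = ½ I₀, now polarized at 2°.
I₂ = I₁ cos²(60° − 2°) = 0.5 I₀ · cos²(58°) = 0.1404 I₀.
I₃ = I₂ cos²(116° − 60°) = 0.1404 I₀ · cos²(56°) = 0.0439 I₀.
Ratio = 0.0439 / 0.03027 = 1.451.

I_new/I_old ≈ 1.45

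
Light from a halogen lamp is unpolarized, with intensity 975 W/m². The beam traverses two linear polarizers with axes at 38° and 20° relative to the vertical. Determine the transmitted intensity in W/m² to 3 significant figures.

Unpolarized light through the first polarizer → I₁ = 975 W/m²/2 = 487.5 W/m², polarized at 38°.
I₂ = I₁ · cos²(18°) = 487.5 · 0.9045 = 440.9 W/m².

I ≈ 441 W/m²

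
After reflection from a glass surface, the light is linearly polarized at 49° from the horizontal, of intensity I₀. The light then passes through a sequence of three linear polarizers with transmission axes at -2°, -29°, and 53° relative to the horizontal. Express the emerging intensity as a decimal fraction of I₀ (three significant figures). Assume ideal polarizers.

I₁ = I₀ cos²(-2° − 49°) = I₀ cos²(51°) = 0.396 I₀.
I₂ = I₁ cos²(-29° + 2°) = 0.396 I₀ · cos²(27°) = 0.3144 I₀.
I₃ = I₂ cos²(53° + 29°) = 0.3144 I₀ · cos²(82°) = 0.00609 I₀.
Transmitted fraction = 0.00609.

≈ 0.00609 I₀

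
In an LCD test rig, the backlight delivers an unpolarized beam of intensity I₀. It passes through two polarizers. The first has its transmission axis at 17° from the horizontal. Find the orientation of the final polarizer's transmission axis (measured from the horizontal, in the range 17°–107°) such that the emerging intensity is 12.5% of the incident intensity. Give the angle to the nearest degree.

θ ≈ 77°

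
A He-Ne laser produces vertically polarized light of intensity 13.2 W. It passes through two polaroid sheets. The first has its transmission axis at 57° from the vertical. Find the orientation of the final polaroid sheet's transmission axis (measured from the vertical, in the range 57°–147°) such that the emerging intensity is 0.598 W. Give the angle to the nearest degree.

I₁ = I₀ cos²(57° − 0°) = I₀ cos²(57°) = 0.2966 I₀.
Target fraction: 0.598 / 13.2 W = 0.0453 of I₀.
Need I₂/I₀ = 0.0453, so cos²(θ − 57°) = 0.0453 / 0.2966 = 0.1527.
θ − 57° = arccos(√0.1527) = 67.0°, giving θ ≈ 57 + 67.0 = 124.0°.

θ ≈ 124°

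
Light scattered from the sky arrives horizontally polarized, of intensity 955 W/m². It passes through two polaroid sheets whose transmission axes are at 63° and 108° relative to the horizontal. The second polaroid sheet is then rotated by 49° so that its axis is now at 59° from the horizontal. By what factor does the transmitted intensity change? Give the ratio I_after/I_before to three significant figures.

I_new/I_old ≈ 1.99

Before rotation:
I₁ = I₀ cos²(63° − 0°) = I₀ cos²(63°) = 0.2061 I₀.
I₂ = I₁ cos²(108° − 63°) = 0.2061 I₀ · cos²(45°) = 0.1031 I₀.
After rotation:
I₁ = I₀ cos²(63° − 0°) = I₀ cos²(63°) = 0.2061 I₀.
I₂ = I₁ cos²(59° − 63°) = 0.2061 I₀ · cos²(4°) = 0.2051 I₀.
Ratio = 0.2051 / 0.1031 = 1.99.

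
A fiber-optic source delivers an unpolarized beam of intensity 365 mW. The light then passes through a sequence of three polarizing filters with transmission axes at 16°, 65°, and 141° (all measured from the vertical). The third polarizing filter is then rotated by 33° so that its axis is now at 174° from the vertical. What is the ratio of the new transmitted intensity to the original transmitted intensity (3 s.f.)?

Before rotation:
Unpolarized light through the first polarizer → I₁ = ½ I₀, now polarized at 16°.
I₂ = I₁ cos²(65° − 16°) = 0.5 I₀ · cos²(49°) = 0.2152 I₀.
I₃ = I₂ cos²(141° − 65°) = 0.2152 I₀ · cos²(76°) = 0.0126 I₀.
After rotation:
Unpolarized light through the first polarizer → I₁ = ½ I₀, now polarized at 16°.
I₂ = I₁ cos²(65° − 16°) = 0.5 I₀ · cos²(49°) = 0.2152 I₀.
Angle between axes 2 and 3: 71°. I₃ = 0.2152 I₀ · cos²(71°) = 0.02281 I₀.
Ratio = 0.02281 / 0.0126 = 1.811.

I_new/I_old ≈ 1.81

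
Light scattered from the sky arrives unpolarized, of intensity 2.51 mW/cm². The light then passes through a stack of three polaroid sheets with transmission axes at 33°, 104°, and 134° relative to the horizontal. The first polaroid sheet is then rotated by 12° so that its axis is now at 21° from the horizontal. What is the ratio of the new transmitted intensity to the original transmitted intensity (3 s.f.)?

Before rotation:
Unpolarized light through the first polarizer → I₁ = ½ I₀, now polarized at 33°.
I₂ = I₁ cos²(104° − 33°) = 0.5 I₀ · cos²(71°) = 0.053 I₀.
I₃ = I₂ cos²(134° − 104°) = 0.053 I₀ · cos²(30°) = 0.03975 I₀.
After rotation:
Unpolarized light through the first polarizer → I₁ = ½ I₀, now polarized at 21°.
I₂ = I₁ cos²(104° − 21°) = 0.5 I₀ · cos²(83°) = 0.007426 I₀.
I₃ = I₂ cos²(134° − 104°) = 0.007426 I₀ · cos²(30°) = 0.00557 I₀.
Ratio = 0.00557 / 0.03975 = 0.1401.

I_new/I_old ≈ 0.140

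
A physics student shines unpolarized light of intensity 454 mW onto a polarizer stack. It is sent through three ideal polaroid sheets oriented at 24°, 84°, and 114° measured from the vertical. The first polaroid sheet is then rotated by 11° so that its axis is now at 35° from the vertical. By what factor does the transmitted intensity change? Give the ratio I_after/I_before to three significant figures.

Before rotation:
Unpolarized light through the first polarizer → I₁ = ½ I₀, now polarized at 24°.
I₂ = I₁ cos²(84° − 24°) = 0.5 I₀ · cos²(60°) = 0.125 I₀.
I₃ = I₂ cos²(114° − 84°) = 0.125 I₀ · cos²(30°) = 0.09375 I₀.
After rotation:
Unpolarized light through the first polarizer → I₁ = ½ I₀, now polarized at 35°.
I₂ = I₁ cos²(84° − 35°) = 0.5 I₀ · cos²(49°) = 0.2152 I₀.
I₃ = I₂ cos²(114° − 84°) = 0.2152 I₀ · cos²(30°) = 0.1614 I₀.
Ratio = 0.1614 / 0.09375 = 1.722.

I_new/I_old ≈ 1.72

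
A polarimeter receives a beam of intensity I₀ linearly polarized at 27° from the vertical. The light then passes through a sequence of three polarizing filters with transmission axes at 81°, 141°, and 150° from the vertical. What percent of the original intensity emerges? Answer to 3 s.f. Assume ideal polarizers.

I₁ = I₀ cos²(81° − 27°) = I₀ cos²(54°) = 0.3455 I₀.
I₂ = I₁ cos²(141° − 81°) = 0.3455 I₀ · cos²(60°) = 0.08637 I₀.
I₃ = I₂ cos²(150° − 141°) = 0.08637 I₀ · cos²(9°) = 0.08426 I₀.
That is 8.426% of the incident intensity.

≈ 8.43%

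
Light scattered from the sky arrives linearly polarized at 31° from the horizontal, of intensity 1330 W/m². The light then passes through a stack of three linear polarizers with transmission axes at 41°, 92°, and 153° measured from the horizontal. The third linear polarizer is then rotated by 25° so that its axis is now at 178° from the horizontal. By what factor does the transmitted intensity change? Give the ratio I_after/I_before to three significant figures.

Before rotation:
I₁ = I₀ cos²(41° − 31°) = I₀ cos²(10°) = 0.9698 I₀.
I₂ = I₁ cos²(92° − 41°) = 0.9698 I₀ · cos²(51°) = 0.3841 I₀.
I₃ = I₂ cos²(153° − 92°) = 0.3841 I₀ · cos²(61°) = 0.09028 I₀.
After rotation:
I₁ = I₀ cos²(41° − 31°) = I₀ cos²(10°) = 0.9698 I₀.
I₂ = I₁ cos²(92° − 41°) = 0.9698 I₀ · cos²(51°) = 0.3841 I₀.
I₃ = I₂ cos²(178° − 92°) = 0.3841 I₀ · cos²(86°) = 0.001869 I₀.
Ratio = 0.001869 / 0.09028 = 0.0207.

I_new/I_old ≈ 0.0207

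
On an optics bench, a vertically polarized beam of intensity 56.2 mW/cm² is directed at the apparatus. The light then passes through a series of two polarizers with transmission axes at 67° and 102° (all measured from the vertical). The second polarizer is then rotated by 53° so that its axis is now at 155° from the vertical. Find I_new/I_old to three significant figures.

I_new/I_old ≈ 0.00182

Before rotation:
I₁ = I₀ cos²(67° − 0°) = I₀ cos²(67°) = 0.1527 I₀.
I₂ = I₁ cos²(102° − 67°) = 0.1527 I₀ · cos²(35°) = 0.1024 I₀.
After rotation:
I₁ = I₀ cos²(67° − 0°) = I₀ cos²(67°) = 0.1527 I₀.
I₂ = I₁ cos²(155° − 67°) = 0.1527 I₀ · cos²(88°) = 0.0001859 I₀.
Ratio = 0.0001859 / 0.1024 = 0.001815.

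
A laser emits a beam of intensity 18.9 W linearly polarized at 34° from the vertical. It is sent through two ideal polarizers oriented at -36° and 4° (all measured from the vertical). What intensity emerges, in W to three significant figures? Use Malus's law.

I ≈ 1.30 W

By Malus's law, I₁ = 18.9 W · cos²(70°) = 2.211 W.
I₂ = I₁ · cos²(40°) = 2.211 · 0.5868 = 1.297 W.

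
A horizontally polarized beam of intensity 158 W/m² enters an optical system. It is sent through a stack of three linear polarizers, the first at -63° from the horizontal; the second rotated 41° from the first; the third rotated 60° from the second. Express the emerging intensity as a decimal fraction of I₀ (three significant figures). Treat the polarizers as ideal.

I/I₀ ≈ 0.0293

I₁ = 158 W/m² · cos²(63°) = 32.56 W/m².
I₂ = I₁ · cos²(41°) = 32.56 · 0.5696 = 18.55 W/m².
I₃ = I₂ · cos²(60°) = 18.55 · 0.25 = 4.637 W/m².
Transmitted fraction = 0.02935.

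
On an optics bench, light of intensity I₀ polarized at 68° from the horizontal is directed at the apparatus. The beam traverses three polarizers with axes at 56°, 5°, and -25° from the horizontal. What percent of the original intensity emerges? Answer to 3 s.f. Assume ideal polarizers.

≈ 28.4%

By Malus's law, I₁ = I₀ cos²(56° − 68°) = I₀ cos²(12°) = 0.9568 I₀.
I₂ = I₁ cos²(5° − 56°) = 0.9568 I₀ · cos²(51°) = 0.3789 I₀.
I₃ = I₂ cos²(-25° − 5°) = 0.3789 I₀ · cos²(30°) = 0.2842 I₀.
That is 28.42% of the incident intensity.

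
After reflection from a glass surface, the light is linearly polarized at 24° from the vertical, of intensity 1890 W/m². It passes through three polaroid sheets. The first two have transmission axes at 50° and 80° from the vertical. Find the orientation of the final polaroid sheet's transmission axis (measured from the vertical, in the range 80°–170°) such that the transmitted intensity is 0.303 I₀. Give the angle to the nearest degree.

I₁ = I₀ cos²(50° − 24°) = I₀ cos²(26°) = 0.8078 I₀.
I₂ = I₁ cos²(80° − 50°) = 0.8078 I₀ · cos²(30°) = 0.6059 I₀.
Need I₃/I₀ = 0.303, so cos²(θ − 80°) = 0.303 / 0.6059 = 0.5001.
θ − 80° = arccos(√0.5001) = 45.0°, giving θ ≈ 80 + 45.0 = 125.0°.

θ ≈ 125°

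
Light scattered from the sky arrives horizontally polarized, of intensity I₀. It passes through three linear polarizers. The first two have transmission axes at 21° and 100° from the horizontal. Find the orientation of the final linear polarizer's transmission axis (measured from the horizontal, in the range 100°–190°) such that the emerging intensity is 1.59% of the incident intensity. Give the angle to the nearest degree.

I₁ = I₀ cos²(21° − 0°) = I₀ cos²(21°) = 0.8716 I₀.
I₂ = I₁ cos²(100° − 21°) = 0.8716 I₀ · cos²(79°) = 0.03173 I₀.
Need I₃/I₀ = 0.0159, so cos²(θ − 100°) = 0.0159 / 0.03173 = 0.5011.
θ − 100° = arccos(√0.5011) = 44.9°, giving θ ≈ 100 + 44.9 = 144.9°.

θ ≈ 145°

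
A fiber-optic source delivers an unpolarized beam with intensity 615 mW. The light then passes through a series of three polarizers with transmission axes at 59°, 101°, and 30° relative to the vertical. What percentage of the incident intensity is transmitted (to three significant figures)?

≈ 2.93%

Unpolarized light through the first polarizer → I₁ = 615 mW/2 = 307.5 mW, polarized at 59°.
I₂ = I₁ · cos²(42°) = 307.5 · 0.5523 = 169.8 mW.
I₃ = I₂ · cos²(71°) = 169.8 · 0.106 = 18 mW.
That is 2.927% of the incident intensity.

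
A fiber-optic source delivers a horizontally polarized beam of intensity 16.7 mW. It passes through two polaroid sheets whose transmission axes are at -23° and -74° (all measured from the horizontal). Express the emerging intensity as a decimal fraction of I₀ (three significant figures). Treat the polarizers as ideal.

By Malus's law, I₁ = 16.7 mW · cos²(23°) = 14.15 mW.
I₂ = I₁ · cos²(51°) = 14.15 · 0.396 = 5.604 mW.
Transmitted fraction = 0.3356.

I/I₀ ≈ 0.336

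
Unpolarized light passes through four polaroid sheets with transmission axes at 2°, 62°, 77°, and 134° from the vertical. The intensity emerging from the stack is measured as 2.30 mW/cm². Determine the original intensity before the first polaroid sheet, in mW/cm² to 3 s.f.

I₀ ≈ 66.5 mW/cm²

Unpolarized light through the first polarizer → I₁ = ½ I₀, now polarized at 2°.
I₂ = I₁ cos²(62° − 2°) = 0.5 I₀ · cos²(60°) = 0.125 I₀.
I₃ = I₂ cos²(77° − 62°) = 0.125 I₀ · cos²(15°) = 0.1166 I₀.
I₄ = I₃ cos²(134° − 77°) = 0.1166 I₀ · cos²(57°) = 0.0346 I₀.
So 2.30 mW/cm² = 0.0346 I₀, giving I₀ = 2.30/0.0346 = 66.48 mW/cm².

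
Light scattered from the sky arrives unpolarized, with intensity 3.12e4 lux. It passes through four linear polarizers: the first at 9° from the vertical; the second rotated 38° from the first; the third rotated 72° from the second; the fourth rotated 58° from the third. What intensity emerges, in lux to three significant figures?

I ≈ 260 lux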